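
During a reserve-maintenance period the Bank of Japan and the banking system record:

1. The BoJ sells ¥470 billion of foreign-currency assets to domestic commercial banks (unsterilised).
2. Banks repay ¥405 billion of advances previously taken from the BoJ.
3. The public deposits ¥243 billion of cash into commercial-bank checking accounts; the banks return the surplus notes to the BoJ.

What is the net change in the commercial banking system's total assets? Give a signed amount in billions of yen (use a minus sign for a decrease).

-¥162 billion

FX sale ¥470 billion: just an asset swap on bank balance sheets → 0.
Discount-window repayment ¥405 billion: bank balance sheets shrink → −¥405B.
Currency deposit ¥243 billion: bank balance sheets expand → +¥243B.
Net: 0 − 405 + 243 = -¥162 billion.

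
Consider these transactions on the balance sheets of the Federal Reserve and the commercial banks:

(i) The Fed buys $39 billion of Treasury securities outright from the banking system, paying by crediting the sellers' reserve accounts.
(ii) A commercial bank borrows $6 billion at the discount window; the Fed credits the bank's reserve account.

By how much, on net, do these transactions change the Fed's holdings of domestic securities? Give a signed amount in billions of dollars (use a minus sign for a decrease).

+$39 billion

OMO purchase (from banks) $39 billion: securities added to the Fed's portfolio → +$39B.
Discount-window loan $6 billion: the Fed's securities portfolio is untouched → 0.
Net: 39 + 0 = +$39 billion.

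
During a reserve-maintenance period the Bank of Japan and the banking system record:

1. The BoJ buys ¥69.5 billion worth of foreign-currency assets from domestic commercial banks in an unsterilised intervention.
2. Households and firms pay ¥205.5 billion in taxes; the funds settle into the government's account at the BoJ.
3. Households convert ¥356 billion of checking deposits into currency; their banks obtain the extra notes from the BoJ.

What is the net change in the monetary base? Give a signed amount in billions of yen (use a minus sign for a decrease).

BoJ balance sheet:
  Assets:      Foreign assets +¥69.5B
  Liabilities: Bank reserves −¥492B, Currency in circulation +¥356B, Government deposits +¥205.5B
Commercial banking system:
  Assets:      Reserves at CB −¥492B, Foreign assets −¥69.5B
  Liabilities: Checkable deposits −¥561.5B
Monetary base = currency + reserves: +¥356B + (−¥492B) = -¥136 billion.

-¥136 billion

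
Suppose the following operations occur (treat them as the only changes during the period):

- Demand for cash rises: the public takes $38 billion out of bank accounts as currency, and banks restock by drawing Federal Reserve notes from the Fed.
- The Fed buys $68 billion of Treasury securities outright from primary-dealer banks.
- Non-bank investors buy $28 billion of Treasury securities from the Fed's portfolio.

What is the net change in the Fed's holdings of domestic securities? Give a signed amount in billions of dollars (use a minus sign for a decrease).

+$40 billion

Currency withdrawal $38 billion: the Fed's securities portfolio is untouched → 0.
OMO purchase (from banks) $68 billion: securities added to the Fed's portfolio → +$68B.
Asset sale (to non-banks) $28 billion: securities removed from the Fed's portfolio → −$28B.
Net: 0 + 68 − 28 = +$40 billion.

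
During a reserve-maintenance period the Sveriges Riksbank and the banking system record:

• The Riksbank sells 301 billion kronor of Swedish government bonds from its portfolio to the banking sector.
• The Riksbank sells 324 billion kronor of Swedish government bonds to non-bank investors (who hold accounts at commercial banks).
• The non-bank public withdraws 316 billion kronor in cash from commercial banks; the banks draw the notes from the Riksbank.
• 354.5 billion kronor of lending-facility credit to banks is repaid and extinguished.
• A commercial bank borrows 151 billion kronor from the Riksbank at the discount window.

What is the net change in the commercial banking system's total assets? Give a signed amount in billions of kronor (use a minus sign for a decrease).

-843.5 billion

Riksbank balance sheet:
  Assets:      Securities −625B, Loans to banks −203.5B
  Liabilities: Bank reserves −1144.5B, Currency in circulation +316B
Commercial banking system:
  Assets:      Reserves at CB −1144.5B, Securities +301B
  Liabilities: Checkable deposits −640B, Borrowings from CB −203.5B
Change in total bank assets = -843.5 billion.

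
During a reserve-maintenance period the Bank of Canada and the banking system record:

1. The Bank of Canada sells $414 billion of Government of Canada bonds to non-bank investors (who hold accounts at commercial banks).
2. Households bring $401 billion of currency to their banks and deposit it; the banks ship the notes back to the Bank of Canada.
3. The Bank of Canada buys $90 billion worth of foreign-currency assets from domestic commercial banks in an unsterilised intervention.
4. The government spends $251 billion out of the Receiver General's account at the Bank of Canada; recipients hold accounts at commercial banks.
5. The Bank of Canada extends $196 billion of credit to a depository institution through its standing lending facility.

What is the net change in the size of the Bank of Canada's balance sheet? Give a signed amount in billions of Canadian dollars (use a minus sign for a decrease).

Bank of Canada balance sheet:
  Assets:      Securities −$414B, Loans to banks +$196B, Foreign assets +$90B
  Liabilities: Bank reserves +$524B, Currency in circulation −$401B, Government deposits −$251B
Change in total Bank of Canada assets = -$128 billion.

-$128 billion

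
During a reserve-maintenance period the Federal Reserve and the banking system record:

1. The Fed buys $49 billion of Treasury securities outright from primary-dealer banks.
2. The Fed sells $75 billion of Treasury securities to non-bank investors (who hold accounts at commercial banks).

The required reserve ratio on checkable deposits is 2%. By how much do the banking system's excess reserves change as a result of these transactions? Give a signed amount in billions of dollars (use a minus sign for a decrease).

OMO purchase (from banks) $49 billion: reserves +$49B, deposits 0.
Asset sale (to non-banks) $75 billion: reserves −$75B, deposits −$75B.
Totals: Δreserves = −$26B, Δdeposits = −$75B.
Δrequired reserves = 2% × −$75B = −$1.5B.
Δexcess reserves = Δreserves − Δrequired = −$26B − (−$1.5B) = -$24.5 billion.

-$24.5 billion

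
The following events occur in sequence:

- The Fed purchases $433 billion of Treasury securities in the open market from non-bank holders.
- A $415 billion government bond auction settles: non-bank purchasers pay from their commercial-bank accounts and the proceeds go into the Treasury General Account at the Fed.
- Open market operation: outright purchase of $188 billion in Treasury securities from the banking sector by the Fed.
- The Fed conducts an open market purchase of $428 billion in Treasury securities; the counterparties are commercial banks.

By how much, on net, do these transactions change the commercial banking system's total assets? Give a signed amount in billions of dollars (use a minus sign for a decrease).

Asset purchase (from non-banks) $433 billion: bank balance sheets expand → +$433B.
Government account inflow $415 billion: bank balance sheets shrink → −$415B.
OMO purchase (from banks) $188 billion: just an asset swap on bank balance sheets → 0.
OMO purchase (from banks) $428 billion: just an asset swap on bank balance sheets → 0.
Net: 433 − 415 + 0 + 0 = +$18 billion.

+$18 billion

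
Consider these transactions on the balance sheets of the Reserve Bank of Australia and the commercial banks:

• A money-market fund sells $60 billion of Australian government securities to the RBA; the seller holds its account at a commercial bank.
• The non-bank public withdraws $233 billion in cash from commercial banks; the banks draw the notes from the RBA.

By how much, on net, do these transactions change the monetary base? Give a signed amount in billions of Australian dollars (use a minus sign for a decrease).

+$60 billion

RBA balance sheet:
  Assets:      Securities +$60B
  Liabilities: Bank reserves −$173B, Currency in circulation +$233B
Monetary base = currency + reserves: +$233B + (−$173B) = +$60 billion.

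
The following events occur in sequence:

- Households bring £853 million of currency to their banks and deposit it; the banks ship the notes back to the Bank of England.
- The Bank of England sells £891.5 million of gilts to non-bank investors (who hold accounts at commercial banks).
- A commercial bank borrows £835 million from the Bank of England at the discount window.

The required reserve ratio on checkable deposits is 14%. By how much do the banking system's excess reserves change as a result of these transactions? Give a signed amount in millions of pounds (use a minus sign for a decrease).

+£801.89 million

Currency deposit £853 million: reserves +£853M, deposits +£853M.
Asset sale (to non-banks) £891.5 million: reserves −£891.5M, deposits −£891.5M.
Discount-window loan £835 million: reserves +£835M, deposits 0.
Totals: Δreserves = +£796.5M, Δdeposits = −£38.5M.
Δrequired reserves = 14% × −£38.5M = −£5.39M.
Δexcess reserves = Δreserves − Δrequired = +£796.5M − (−£5.39M) = +£801.89 million.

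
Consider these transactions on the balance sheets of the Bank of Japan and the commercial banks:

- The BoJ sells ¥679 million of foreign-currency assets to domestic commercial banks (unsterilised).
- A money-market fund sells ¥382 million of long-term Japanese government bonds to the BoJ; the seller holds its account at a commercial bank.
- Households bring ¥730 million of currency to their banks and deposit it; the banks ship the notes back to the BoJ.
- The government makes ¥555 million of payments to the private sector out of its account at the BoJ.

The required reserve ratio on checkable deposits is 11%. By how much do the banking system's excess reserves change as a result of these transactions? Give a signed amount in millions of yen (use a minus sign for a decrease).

+¥804.63 million

FX sale ¥679 million: reserves −¥679M, deposits 0.
Asset purchase (from non-banks) ¥382 million: reserves +¥382M, deposits +¥382M.
Currency deposit ¥730 million: reserves +¥730M, deposits +¥730M.
Government spending ¥555 million: reserves +¥555M, deposits +¥555M.
Totals: Δreserves = +¥988M, Δdeposits = +¥1667M.
Δrequired reserves = 11% × +¥1667M = +¥183.37M.
Δexcess reserves = Δreserves − Δrequired = +¥988M − (+¥183.37M) = +¥804.63 million.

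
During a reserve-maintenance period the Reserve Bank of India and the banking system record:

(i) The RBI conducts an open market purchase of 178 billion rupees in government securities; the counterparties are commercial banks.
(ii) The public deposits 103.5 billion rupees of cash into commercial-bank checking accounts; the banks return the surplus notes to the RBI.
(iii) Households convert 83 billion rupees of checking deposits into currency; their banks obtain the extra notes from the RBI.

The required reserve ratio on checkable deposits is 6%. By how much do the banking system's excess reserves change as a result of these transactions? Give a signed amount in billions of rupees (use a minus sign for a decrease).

OMO purchase (from banks) 178 billion rupees: reserves +178B, deposits 0.
Currency deposit 103.5 billion rupees: reserves +103.5B, deposits +103.5B.
Currency withdrawal 83 billion rupees: reserves −83B, deposits −83B.
Totals: Δreserves = +198.5B, Δdeposits = +20.5B.
Δrequired reserves = 6% × +20.5B = +1.23B.
Δexcess reserves = Δreserves − Δrequired = +198.5B − (+1.23B) = +197.27 billion.

+197.27 billion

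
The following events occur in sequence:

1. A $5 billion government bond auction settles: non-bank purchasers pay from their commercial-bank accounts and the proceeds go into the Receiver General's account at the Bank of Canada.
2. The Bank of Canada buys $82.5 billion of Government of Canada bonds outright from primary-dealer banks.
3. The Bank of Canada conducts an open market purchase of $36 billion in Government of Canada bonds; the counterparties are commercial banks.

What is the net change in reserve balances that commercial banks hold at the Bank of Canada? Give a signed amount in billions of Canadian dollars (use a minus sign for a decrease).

+$113.5 billion

Government account inflow $5 billion: funds move from bank reserves into the government account → −$5B.
OMO purchase (from banks) $82.5 billion: the Bank of Canada pays by crediting reserve accounts → +$82.5B.
OMO purchase (from banks) $36 billion: the Bank of Canada pays by crediting reserve accounts → +$36B.
Net: −5 + 82.5 + 36 = +$113.5 billion.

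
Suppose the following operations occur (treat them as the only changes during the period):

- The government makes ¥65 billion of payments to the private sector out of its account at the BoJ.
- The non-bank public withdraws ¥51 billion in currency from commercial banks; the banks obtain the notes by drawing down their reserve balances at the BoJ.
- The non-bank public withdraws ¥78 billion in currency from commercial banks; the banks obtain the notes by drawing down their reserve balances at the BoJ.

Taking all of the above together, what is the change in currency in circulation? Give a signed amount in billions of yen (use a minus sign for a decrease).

Government spending ¥65 billion: no currency enters or leaves circulation → 0.
Currency withdrawal ¥51 billion: notes leave the central bank → +¥51B.
Currency withdrawal ¥78 billion: notes leave the central bank → +¥78B.
Net: 0 + 51 + 78 = +¥129 billion.

+¥129 billion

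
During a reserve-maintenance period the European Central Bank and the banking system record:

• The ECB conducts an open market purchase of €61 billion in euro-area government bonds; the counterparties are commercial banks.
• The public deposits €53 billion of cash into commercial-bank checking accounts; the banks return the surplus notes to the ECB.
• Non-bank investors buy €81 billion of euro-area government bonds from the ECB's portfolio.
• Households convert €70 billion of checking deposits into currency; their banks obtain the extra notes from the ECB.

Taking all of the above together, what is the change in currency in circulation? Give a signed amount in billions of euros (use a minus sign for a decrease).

+€17 billion

OMO purchase (from banks) €61 billion: no currency enters or leaves circulation → 0.
Currency deposit €53 billion: notes return to the central bank → −€53B.
Asset sale (to non-banks) €81 billion: no currency enters or leaves circulation → 0.
Currency withdrawal €70 billion: notes leave the central bank → +€70B.
Net: 0 − 53 + 0 + 70 = +€17 billion.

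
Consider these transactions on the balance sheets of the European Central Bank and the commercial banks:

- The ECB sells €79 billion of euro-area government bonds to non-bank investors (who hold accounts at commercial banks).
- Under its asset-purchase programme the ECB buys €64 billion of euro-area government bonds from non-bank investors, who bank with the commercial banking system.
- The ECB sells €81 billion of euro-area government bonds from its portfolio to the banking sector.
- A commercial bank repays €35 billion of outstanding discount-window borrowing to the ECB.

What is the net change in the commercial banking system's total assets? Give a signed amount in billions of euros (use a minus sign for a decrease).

-€50 billion

Asset sale (to non-banks) €79 billion: bank balance sheets shrink → −€79B.
Asset purchase (from non-banks) €64 billion: bank balance sheets expand → +€64B.
OMO sale (to banks) €81 billion: just an asset swap on bank balance sheets → 0.
Discount-window repayment €35 billion: bank balance sheets shrink → −€35B.
Net: −79 + 64 + 0 − 35 = -€50 billion.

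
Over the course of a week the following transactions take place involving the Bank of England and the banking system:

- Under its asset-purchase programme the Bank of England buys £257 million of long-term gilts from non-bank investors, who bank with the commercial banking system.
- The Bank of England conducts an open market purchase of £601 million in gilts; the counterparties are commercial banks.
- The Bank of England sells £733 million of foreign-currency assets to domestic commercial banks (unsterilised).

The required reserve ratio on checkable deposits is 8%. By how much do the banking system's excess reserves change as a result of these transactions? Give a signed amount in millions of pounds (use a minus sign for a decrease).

Asset purchase (from non-banks) £257 million: reserves +£257M, deposits +£257M.
OMO purchase (from banks) £601 million: reserves +£601M, deposits 0.
FX sale £733 million: reserves −£733M, deposits 0.
Totals: Δreserves = +£125M, Δdeposits = +£257M.
Δrequired reserves = 8% × +£257M = +£20.56M.
Δexcess reserves = Δreserves − Δrequired = +£125M − (+£20.56M) = +£104.44 million.

+£104.44 million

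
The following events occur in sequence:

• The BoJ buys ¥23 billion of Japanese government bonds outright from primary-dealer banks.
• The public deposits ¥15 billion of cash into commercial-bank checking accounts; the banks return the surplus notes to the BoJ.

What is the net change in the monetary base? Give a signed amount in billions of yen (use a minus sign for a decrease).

+¥23 billion

OMO purchase (from banks) ¥23 billion: BoJ balance sheet expands → +¥23B.
Currency deposit ¥15 billion: just a shift between currency and reserves — both are base money → 0.
Net: 23 + 0 = +¥23 billion.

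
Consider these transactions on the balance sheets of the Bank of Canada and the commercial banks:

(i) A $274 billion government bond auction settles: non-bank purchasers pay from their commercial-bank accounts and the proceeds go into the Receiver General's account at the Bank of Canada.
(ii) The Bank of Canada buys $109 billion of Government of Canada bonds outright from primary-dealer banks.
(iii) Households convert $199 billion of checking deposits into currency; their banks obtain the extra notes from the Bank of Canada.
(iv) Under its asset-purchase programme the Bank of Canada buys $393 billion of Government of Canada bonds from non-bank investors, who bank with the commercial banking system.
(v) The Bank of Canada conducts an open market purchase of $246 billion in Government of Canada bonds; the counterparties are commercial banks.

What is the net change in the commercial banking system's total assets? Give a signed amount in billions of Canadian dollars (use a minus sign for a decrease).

Bank of Canada balance sheet:
  Assets:      Securities +$748B
  Liabilities: Bank reserves +$275B, Currency in circulation +$199B, Government deposits +$274B
Commercial banking system:
  Assets:      Reserves at CB +$275B, Securities −$355B
  Liabilities: Checkable deposits −$80B
Change in total bank assets = -$80 billion.

-$80 billion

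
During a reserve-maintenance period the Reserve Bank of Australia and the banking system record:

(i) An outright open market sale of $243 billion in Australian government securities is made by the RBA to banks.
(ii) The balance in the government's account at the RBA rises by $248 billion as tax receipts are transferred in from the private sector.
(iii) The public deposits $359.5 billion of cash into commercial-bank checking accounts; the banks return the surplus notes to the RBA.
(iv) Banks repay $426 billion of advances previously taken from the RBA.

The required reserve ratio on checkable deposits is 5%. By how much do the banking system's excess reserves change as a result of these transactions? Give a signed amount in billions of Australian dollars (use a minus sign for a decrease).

OMO sale (to banks) $243 billion: reserves −$243B, deposits 0.
Government account inflow $248 billion: reserves −$248B, deposits −$248B.
Currency deposit $359.5 billion: reserves +$359.5B, deposits +$359.5B.
Discount-window repayment $426 billion: reserves −$426B, deposits 0.
Totals: Δreserves = −$557.5B, Δdeposits = +$111.5B.
Δrequired reserves = 5% × +$111.5B = +$5.575B.
Δexcess reserves = Δreserves − Δrequired = −$557.5B − (+$5.575B) = -$563.075 billion.

-$563.075 billion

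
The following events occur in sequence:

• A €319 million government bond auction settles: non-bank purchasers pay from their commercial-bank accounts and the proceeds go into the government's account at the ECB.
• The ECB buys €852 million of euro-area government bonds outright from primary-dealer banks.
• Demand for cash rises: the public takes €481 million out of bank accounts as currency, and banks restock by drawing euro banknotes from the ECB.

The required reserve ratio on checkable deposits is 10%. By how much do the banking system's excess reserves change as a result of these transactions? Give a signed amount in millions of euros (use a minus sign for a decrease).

Government account inflow €319 million: reserves −€319M, deposits −€319M.
OMO purchase (from banks) €852 million: reserves +€852M, deposits 0.
Currency withdrawal €481 million: reserves −€481M, deposits −€481M.
Totals: Δreserves = +€52M, Δdeposits = −€800M.
Δrequired reserves = 10% × −€800M = −€80M.
Δexcess reserves = Δreserves − Δrequired = +€52M − (−€80M) = +€132 million.

+€132 million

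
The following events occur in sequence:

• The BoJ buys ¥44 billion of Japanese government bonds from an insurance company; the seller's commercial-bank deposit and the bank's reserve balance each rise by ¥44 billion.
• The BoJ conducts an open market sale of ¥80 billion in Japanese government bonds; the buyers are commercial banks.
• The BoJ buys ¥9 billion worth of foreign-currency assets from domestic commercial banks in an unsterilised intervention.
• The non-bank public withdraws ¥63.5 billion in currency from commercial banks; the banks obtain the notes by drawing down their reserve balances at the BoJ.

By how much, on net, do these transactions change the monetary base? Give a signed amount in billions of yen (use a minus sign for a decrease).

-¥27 billion

Asset purchase (from non-banks) ¥44 billion: BoJ balance sheet expands → +¥44B.
OMO sale (to banks) ¥80 billion: BoJ balance sheet contracts → −¥80B.
FX purchase ¥9 billion: BoJ balance sheet expands → +¥9B.
Currency withdrawal ¥63.5 billion: just a shift between currency and reserves — both are base money → 0.
Net: 44 − 80 + 9 + 0 = -¥27 billion.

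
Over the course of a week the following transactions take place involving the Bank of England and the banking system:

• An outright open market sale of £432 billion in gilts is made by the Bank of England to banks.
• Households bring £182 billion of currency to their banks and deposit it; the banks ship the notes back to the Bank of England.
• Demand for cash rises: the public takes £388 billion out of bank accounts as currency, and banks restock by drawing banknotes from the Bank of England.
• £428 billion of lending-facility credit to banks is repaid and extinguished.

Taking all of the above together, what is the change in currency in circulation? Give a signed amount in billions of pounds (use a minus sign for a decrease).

OMO sale (to banks) £432 billion: no currency enters or leaves circulation → 0.
Currency deposit £182 billion: notes return to the central bank → −£182B.
Currency withdrawal £388 billion: notes leave the central bank → +£388B.
Discount-window repayment £428 billion: no currency enters or leaves circulation → 0.
Net: 0 − 182 + 388 + 0 = +£206 billion.

+£206 billion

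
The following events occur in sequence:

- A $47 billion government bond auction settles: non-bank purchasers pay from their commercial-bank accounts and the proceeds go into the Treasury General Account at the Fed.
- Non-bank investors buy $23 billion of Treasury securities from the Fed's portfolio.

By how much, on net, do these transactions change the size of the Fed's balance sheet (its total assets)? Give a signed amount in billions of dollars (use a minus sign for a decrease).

Government account inflow $47 billion: only the composition of liabilities changes → 0.
Asset sale (to non-banks) $23 billion: a Fed asset is shed → −$23B.
Net: 0 − 23 = -$23 billion.

-$23 billion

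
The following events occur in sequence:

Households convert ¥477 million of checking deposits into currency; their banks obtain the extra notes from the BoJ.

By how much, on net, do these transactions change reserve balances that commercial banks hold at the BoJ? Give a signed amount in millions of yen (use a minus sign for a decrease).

-¥477 million

Currency withdrawal ¥477 million: banks swap reserves for currency → −¥477M.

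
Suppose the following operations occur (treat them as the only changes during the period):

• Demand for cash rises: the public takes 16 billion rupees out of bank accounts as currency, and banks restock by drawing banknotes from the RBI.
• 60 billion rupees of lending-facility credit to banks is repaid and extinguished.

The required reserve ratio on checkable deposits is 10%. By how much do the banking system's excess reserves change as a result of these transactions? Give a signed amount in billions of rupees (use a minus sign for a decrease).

Currency withdrawal 16 billion rupees: reserves −16B, deposits −16B.
Discount-window repayment 60 billion rupees: reserves −60B, deposits 0.
Totals: Δreserves = −76B, Δdeposits = −16B.
Δrequired reserves = 10% × −16B = −1.6B.
Δexcess reserves = Δreserves − Δrequired = −76B − (−1.6B) = -74.4 billion.

-74.4 billion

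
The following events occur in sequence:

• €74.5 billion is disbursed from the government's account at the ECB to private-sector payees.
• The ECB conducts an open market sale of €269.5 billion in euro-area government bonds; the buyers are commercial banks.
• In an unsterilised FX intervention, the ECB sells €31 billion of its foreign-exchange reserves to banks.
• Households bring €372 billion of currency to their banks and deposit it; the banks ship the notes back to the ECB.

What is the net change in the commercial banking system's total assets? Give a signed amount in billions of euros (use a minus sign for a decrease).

+€446.5 billion

ECB balance sheet:
  Assets:      Securities −€269.5B, Foreign assets −€31B
  Liabilities: Bank reserves +€146B, Currency in circulation −€372B, Government deposits −€74.5B
Commercial banking system:
  Assets:      Reserves at CB +€146B, Securities +€269.5B, Foreign assets +€31B
  Liabilities: Checkable deposits +€446.5B
Change in total bank assets = +€446.5 billion.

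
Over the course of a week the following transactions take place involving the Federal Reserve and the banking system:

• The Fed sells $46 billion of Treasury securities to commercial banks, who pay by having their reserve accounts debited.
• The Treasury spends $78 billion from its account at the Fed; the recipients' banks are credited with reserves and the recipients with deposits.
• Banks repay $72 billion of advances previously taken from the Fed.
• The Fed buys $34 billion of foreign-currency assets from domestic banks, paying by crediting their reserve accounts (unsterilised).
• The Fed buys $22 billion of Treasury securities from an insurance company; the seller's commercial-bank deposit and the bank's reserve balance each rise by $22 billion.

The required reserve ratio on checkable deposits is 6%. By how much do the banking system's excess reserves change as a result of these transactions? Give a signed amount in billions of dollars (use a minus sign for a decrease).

+$10 billion

OMO sale (to banks) $46 billion: reserves −$46B, deposits 0.
Government spending $78 billion: reserves +$78B, deposits +$78B.
Discount-window repayment $72 billion: reserves −$72B, deposits 0.
FX purchase $34 billion: reserves +$34B, deposits 0.
Asset purchase (from non-banks) $22 billion: reserves +$22B, deposits +$22B.
Totals: Δreserves = +$16B, Δdeposits = +$100B.
Δrequired reserves = 6% × +$100B = +$6B.
Δexcess reserves = Δreserves − Δrequired = +$16B − (+$6B) = +$10 billion.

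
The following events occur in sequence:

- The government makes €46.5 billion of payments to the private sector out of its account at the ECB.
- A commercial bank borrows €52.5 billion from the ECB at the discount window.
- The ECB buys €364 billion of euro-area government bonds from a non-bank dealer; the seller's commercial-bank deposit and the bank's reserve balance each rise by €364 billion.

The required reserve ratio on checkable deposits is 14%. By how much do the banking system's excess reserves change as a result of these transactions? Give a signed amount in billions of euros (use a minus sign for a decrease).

+€405.53 billion

Government spending €46.5 billion: reserves +€46.5B, deposits +€46.5B.
Discount-window loan €52.5 billion: reserves +€52.5B, deposits 0.
Asset purchase (from non-banks) €364 billion: reserves +€364B, deposits +€364B.
Totals: Δreserves = +€463B, Δdeposits = +€410.5B.
Δrequired reserves = 14% × +€410.5B = +€57.47B.
Δexcess reserves = Δreserves − Δrequired = +€463B − (+€57.47B) = +€405.53 billion.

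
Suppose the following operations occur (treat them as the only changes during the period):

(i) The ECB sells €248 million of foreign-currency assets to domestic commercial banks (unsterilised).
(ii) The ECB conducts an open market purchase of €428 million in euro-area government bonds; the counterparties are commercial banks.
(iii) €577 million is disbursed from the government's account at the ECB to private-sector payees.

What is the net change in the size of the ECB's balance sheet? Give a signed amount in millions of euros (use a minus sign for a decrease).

ECB balance sheet:
  Assets:      Securities +€428M, Foreign assets −€248M
  Liabilities: Bank reserves +€757M, Government deposits −€577M
Change in total ECB assets = +€180 million.

+€180 million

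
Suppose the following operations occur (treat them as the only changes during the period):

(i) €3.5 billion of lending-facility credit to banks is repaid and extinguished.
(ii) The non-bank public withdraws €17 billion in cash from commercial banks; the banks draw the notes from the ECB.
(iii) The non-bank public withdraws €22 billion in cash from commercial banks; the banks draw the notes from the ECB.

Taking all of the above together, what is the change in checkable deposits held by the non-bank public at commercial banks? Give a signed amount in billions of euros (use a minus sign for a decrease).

Discount-window repayment €3.5 billion: the counterparty is a bank, so public deposits are unchanged → 0.
Currency withdrawal €17 billion: non-bank counterparties' bank balances fall → −€17B.
Currency withdrawal €22 billion: non-bank counterparties' bank balances fall → −€22B.
Net: 0 − 17 − 22 = -€39 billion.

-€39 billion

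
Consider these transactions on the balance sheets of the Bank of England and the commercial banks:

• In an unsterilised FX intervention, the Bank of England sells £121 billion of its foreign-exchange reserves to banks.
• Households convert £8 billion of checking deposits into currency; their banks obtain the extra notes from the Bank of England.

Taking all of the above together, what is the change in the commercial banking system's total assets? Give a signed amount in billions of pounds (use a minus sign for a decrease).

-£8 billion

Bank of England balance sheet:
  Assets:      Foreign assets −£121B
  Liabilities: Bank reserves −£129B, Currency in circulation +£8B
Commercial banking system:
  Assets:      Reserves at CB −£129B, Foreign assets +£121B
  Liabilities: Checkable deposits −£8B
Change in total bank assets = -£8 billion.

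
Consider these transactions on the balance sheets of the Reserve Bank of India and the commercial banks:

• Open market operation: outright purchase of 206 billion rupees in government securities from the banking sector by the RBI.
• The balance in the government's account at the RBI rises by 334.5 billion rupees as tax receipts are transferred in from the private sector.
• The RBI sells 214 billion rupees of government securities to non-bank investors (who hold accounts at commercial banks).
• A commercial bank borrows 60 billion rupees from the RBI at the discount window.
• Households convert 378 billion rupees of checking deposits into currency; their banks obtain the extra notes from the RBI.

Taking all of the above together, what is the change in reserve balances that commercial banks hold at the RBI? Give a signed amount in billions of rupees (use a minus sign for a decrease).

-660.5 billion

RBI balance sheet:
  Assets:      Securities −8B, Loans to banks +60B
  Liabilities: Bank reserves −660.5B, Currency in circulation +378B, Government deposits +334.5B
So the change in reserve balances that commercial banks hold at the RBI is -660.5 billion.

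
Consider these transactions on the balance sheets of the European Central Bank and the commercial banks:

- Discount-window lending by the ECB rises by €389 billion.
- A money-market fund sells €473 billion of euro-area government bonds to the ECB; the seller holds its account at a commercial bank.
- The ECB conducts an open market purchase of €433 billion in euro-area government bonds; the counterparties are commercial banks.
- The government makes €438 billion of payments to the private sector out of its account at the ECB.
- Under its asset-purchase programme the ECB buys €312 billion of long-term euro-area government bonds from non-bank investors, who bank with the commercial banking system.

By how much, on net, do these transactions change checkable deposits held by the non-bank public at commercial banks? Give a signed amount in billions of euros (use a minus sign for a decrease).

Discount-window loan €389 billion: the counterparty is a bank, so public deposits are unchanged → 0.
Asset purchase (from non-banks) €473 billion: non-bank counterparties' bank balances rise → +€473B.
OMO purchase (from banks) €433 billion: the counterparty is a bank, so public deposits are unchanged → 0.
Government spending €438 billion: non-bank counterparties' bank balances rise → +€438B.
Asset purchase (from non-banks) €312 billion: non-bank counterparties' bank balances rise → +€312B.
Net: 0 + 473 + 0 + 438 + 312 = +€1223 billion.

+€1223 billion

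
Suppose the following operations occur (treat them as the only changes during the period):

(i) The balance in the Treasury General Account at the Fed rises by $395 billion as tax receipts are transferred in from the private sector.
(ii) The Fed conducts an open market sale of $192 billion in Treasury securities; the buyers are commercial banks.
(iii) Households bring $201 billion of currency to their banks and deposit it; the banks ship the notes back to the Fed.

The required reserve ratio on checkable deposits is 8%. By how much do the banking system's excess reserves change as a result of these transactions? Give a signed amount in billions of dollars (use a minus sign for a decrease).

Government account inflow $395 billion: reserves −$395B, deposits −$395B.
OMO sale (to banks) $192 billion: reserves −$192B, deposits 0.
Currency deposit $201 billion: reserves +$201B, deposits +$201B.
Totals: Δreserves = −$386B, Δdeposits = −$194B.
Δrequired reserves = 8% × −$194B = −$15.52B.
Δexcess reserves = Δreserves − Δrequired = −$386B − (−$15.52B) = -$370.48 billion.

-$370.48 billion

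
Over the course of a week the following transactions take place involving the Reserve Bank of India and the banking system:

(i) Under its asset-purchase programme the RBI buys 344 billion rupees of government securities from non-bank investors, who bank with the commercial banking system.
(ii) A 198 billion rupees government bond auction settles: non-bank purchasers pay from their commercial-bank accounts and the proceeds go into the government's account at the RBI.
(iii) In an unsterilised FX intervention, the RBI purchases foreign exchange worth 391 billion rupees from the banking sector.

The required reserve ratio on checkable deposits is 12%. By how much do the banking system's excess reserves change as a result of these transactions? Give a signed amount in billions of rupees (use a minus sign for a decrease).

+519.48 billion

Asset purchase (from non-banks) 344 billion rupees: reserves +344B, deposits +344B.
Government account inflow 198 billion rupees: reserves −198B, deposits −198B.
FX purchase 391 billion rupees: reserves +391B, deposits 0.
Totals: Δreserves = +537B, Δdeposits = +146B.
Δrequired reserves = 12% × +146B = +17.52B.
Δexcess reserves = Δreserves − Δrequired = +537B − (+17.52B) = +519.48 billion.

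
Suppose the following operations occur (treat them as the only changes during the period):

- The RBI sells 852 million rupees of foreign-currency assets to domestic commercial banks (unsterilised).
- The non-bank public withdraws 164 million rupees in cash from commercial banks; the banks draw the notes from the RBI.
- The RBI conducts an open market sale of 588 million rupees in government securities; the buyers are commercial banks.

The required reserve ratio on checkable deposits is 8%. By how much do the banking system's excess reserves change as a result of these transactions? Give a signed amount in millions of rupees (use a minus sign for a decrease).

FX sale 852 million rupees: reserves −852M, deposits 0.
Currency withdrawal 164 million rupees: reserves −164M, deposits −164M.
OMO sale (to banks) 588 million rupees: reserves −588M, deposits 0.
Totals: Δreserves = −1604M, Δdeposits = −164M.
Δrequired reserves = 8% × −164M = −13.12M.
Δexcess reserves = Δreserves − Δrequired = −1604M − (−13.12M) = -1590.88 million.

-1590.88 million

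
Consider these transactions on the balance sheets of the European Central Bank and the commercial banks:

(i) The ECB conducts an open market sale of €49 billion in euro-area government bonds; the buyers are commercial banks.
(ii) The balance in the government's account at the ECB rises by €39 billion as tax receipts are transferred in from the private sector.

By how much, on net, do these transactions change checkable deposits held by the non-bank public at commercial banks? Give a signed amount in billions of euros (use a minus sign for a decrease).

ECB balance sheet:
  Assets:      Securities −€49B
  Liabilities: Bank reserves −€88B, Government deposits +€39B
Commercial banking system:
  Assets:      Reserves at CB −€88B, Securities +€49B
  Liabilities: Checkable deposits −€39B
So the change in checkable deposits held by the non-bank public at commercial banks is -€39 billion.

-€39 billion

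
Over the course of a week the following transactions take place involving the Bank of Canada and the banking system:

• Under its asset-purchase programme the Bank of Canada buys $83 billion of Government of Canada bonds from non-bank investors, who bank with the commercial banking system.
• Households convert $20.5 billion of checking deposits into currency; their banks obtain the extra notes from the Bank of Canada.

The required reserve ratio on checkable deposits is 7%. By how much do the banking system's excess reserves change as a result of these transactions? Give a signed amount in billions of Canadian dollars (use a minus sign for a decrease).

Asset purchase (from non-banks) $83 billion: reserves +$83B, deposits +$83B.
Currency withdrawal $20.5 billion: reserves −$20.5B, deposits −$20.5B.
Totals: Δreserves = +$62.5B, Δdeposits = +$62.5B.
Δrequired reserves = 7% × +$62.5B = +$4.375B.
Δexcess reserves = Δreserves − Δrequired = +$62.5B − (+$4.375B) = +$58.125 billion.

+$58.125 billion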